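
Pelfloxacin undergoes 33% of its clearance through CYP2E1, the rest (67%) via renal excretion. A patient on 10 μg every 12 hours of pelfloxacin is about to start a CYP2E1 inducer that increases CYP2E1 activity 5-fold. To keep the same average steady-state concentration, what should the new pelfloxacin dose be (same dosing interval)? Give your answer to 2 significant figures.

23 μg

The CYP2E1 pathway (33% of clearance) increases to 5× activity: 0.33 × 5 = 1.65.
The remaining 67% of clearance is unaffected.
CL_new/CL_old = 1.65 + 0.67 = 2.32.
Css,avg = (dose rate)/CL, so holding Css fixed requires dose ∝ CL: 10 × 2.32 = 23 μg.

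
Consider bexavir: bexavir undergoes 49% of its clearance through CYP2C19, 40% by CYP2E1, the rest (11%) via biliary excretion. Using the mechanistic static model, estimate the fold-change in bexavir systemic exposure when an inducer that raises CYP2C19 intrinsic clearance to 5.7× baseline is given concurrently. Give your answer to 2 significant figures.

The CYP2C19 pathway (49% of clearance) is boosted to 5.7× activity: 0.49 × 5.7 = 2.793.
CYP2E1 (40%) and the residual 11% are unaffected.
CL_new/CL_old = 2.793 + 0.4 + 0.11 = 3.303.
Systemic exposure ratio = CL_old/CL_new = 1 / 3.303 = 0.30.

0.30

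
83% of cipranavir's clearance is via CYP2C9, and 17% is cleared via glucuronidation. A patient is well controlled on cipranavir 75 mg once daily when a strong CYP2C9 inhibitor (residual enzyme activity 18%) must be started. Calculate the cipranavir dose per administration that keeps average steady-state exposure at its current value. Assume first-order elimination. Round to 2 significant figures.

24 mg

CYP2C9: 0.83 × 0.18 = 0.1494
Other: 0.17 (unchanged)
Relative clearance = 0.1494 + 0.17 = 0.3194.
Css,avg = (dose rate)/CL, so holding Css fixed requires dose ∝ CL: 75 × 0.3194 = 24 mg.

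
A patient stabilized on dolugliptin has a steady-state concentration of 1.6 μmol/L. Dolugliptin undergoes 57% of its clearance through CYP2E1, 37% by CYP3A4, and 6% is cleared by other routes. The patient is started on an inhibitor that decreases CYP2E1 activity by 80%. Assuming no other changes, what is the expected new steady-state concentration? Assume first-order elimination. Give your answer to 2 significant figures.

The CYP2E1 pathway (57% of clearance) drops to 0.2× activity: 0.57 × 0.2 = 0.114.
CYP3A4 (37%) and the residual 6% are unaffected.
New clearance relative to baseline: 0.114 + 0.37 + 0.06 = 0.544.
New steady-state concentration = baseline ÷ relative clearance = 1.6 / 0.544 = 2.9 μmol/L.

2.9 μmol/L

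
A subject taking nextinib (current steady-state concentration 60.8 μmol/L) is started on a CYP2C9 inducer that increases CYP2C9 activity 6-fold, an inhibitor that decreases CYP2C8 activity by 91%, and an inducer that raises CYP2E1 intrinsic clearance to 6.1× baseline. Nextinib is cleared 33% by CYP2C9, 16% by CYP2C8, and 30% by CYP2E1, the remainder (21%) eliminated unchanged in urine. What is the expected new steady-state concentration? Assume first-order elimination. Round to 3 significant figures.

15.1 μmol/L

The CYP2C9 pathway (33% of clearance) rises to 6× activity: 0.33 × 6 = 1.98.
The CYP2C8 pathway (16% of clearance) drops to 0.09× activity: 0.16 × 0.09 = 0.0144.
The CYP2E1 pathway (30% of clearance) increases to 6.1× activity: 0.3 × 6.1 = 1.83.
Non-CYP routes (21%) are unchanged.
New clearance relative to baseline: 1.98 + 0.0144 + 1.83 + 0.21 = 4.0344.
Dividing the baseline by the relative clearance: 60.8 / 4.0344 = 15.1 μmol/L.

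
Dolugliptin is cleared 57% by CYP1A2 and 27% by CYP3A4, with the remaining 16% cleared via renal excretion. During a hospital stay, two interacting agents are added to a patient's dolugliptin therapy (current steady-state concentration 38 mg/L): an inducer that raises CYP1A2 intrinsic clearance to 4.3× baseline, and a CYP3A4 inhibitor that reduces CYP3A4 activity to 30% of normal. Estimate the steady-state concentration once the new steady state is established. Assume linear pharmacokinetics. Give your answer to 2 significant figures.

14 mg/L

The CYP1A2 pathway (57% of clearance) rises to 4.3× activity: 0.57 × 4.3 = 2.451.
The CYP3A4 pathway (27% of clearance) falls to 0.3× activity: 0.27 × 0.3 = 0.081.
The remaining 16% of clearance is unaffected.
Relative clearance = 2.451 + 0.081 + 0.16 = 2.692.
New steady-state concentration = 38 / 2.692 = 14 mg/L (concentration scales inversely with clearance).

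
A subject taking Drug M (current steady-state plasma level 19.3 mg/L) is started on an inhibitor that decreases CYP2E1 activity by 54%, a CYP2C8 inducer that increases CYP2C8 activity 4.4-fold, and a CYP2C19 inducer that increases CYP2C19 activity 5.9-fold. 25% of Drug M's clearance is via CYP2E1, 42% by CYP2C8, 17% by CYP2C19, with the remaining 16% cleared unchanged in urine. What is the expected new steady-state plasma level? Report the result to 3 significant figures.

6.17 mg/L

The CYP2E1 pathway (25% of clearance) is reduced to 0.46× activity: 0.25 × 0.46 = 0.115.
The CYP2C8 pathway (42% of clearance) rises to 4.4× activity: 0.42 × 4.4 = 1.848.
The CYP2C19 pathway (17% of clearance) rises to 5.9× activity: 0.17 × 5.9 = 1.003.
Non-CYP routes (16%) are unchanged.
CL_new/CL_old = 0.115 + 1.848 + 1.003 + 0.16 = 3.126.
Dividing the baseline by the relative clearance: 19.3 / 3.126 = 6.17 mg/L.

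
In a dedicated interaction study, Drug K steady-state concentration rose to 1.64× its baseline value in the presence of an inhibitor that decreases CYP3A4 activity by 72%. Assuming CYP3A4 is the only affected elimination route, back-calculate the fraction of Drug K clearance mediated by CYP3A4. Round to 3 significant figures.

0.542

Call the CYP3A4 fraction fm. After the interaction, CL_new/CL_old = fm × 0.28 + (1 − fm).
Steady-state concentration ratio = 1 / (new CL fraction), so new CL fraction = 1 / 1.64 = 0.6098.
fm × 0.28 + 1 − fm = 0.6098  ⇒  fm × (0.28 − 1) = −0.3902  ⇒  fm = 0.542.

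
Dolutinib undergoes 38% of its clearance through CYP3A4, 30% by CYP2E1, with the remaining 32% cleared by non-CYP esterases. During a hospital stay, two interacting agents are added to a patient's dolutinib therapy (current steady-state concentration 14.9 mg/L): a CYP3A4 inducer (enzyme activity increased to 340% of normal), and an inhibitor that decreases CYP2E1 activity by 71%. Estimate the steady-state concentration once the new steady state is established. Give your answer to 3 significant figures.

8.77 mg/L

The CYP3A4 pathway (38% of clearance) is boosted to 3.4× activity: 0.38 × 3.4 = 1.292.
The CYP2E1 pathway (30% of clearance) drops to 0.29× activity: 0.3 × 0.29 = 0.087.
Non-CYP routes (32%) are unchanged.
CL_new/CL_old = 1.292 + 0.087 + 0.32 = 1.699.
Steady-state concentration ∝ 1/CL: new value = 14.9 / 1.699 = 8.77 mg/L.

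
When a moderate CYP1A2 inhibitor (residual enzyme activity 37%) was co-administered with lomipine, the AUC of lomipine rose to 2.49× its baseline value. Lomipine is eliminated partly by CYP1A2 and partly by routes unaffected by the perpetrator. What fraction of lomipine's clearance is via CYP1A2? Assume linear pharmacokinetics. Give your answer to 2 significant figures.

CL'/CL = 1 / 2.49 = 0.4016
0.37·fm + (1 − fm) = 0.4016
fm = (0.4016 − 1) / (0.37 − 1) = 0.95

0.95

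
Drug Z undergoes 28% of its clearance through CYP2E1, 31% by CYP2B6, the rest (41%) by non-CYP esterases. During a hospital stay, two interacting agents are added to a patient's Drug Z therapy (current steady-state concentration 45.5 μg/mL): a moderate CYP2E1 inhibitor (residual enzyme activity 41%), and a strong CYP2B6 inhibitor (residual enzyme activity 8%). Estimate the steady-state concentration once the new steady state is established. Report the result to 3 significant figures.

82.8 μg/mL

CYP2E1: 0.28 × 0.41 = 0.1148
CYP2B6: 0.31 × 0.08 = 0.0248
Other: 0.41 (unchanged)
New clearance relative to baseline: 0.1148 + 0.0248 + 0.41 = 0.5496.
Steady-state concentration ∝ 1/CL: new value = 45.5 / 0.5496 = 82.8 μg/mL.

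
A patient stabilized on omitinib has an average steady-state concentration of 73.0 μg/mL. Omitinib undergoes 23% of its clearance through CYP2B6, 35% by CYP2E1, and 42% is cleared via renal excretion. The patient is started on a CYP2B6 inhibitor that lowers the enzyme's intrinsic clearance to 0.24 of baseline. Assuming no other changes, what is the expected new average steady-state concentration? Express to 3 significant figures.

The CYP2B6 pathway (23% of clearance) is reduced to 0.24× activity: 0.23 × 0.24 = 0.0552.
CYP2E1 (35%) and the residual 42% are unaffected.
New clearance relative to baseline: 0.0552 + 0.35 + 0.42 = 0.8252.
With dosing unchanged, average steady-state concentration scales as 1/CL: 73.0 / 0.8252 = 88.5 μg/mL.

88.5 μg/mL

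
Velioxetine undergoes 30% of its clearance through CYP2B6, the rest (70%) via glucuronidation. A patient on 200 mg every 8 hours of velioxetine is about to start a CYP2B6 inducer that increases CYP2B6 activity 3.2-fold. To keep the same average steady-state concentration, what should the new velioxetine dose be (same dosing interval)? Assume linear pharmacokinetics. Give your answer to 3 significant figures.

332 mg

The CYP2B6 pathway (30% of clearance) rises to 3.2× activity: 0.3 × 3.2 = 0.96.
Non-CYP routes (70%) are unchanged.
CL_new/CL_old = 0.96 + 0.7 = 1.66.
Exposure is unchanged when dose changes in proportion to clearance. New dose = 200 mg × 1.66 = 332 mg.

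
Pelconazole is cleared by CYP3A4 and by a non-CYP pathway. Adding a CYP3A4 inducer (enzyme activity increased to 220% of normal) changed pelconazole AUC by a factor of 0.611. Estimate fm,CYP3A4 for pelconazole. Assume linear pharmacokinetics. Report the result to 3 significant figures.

0.531

CL'/CL = 1 / 0.611 = 1.637
2.2·fm + (1 − fm) = 1.637
fm = (1.637 − 1) / (2.2 − 1) = 0.531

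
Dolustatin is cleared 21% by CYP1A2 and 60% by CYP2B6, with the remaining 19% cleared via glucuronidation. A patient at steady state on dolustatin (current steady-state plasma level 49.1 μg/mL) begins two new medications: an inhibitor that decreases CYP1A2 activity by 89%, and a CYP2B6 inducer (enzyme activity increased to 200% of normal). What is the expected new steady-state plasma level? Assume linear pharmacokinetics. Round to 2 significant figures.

The CYP1A2 pathway (21% of clearance) is reduced to 0.11× activity: 0.21 × 0.11 = 0.0231.
The CYP2B6 pathway (60% of clearance) is boosted to 2× activity: 0.6 × 2 = 1.2.
Non-CYP routes (19%) are unchanged.
New clearance relative to baseline: 0.0231 + 1.2 + 0.19 = 1.4131.
Dividing the baseline by the relative clearance: 49.1 / 1.4131 = 35 μg/mL.

35 μg/mL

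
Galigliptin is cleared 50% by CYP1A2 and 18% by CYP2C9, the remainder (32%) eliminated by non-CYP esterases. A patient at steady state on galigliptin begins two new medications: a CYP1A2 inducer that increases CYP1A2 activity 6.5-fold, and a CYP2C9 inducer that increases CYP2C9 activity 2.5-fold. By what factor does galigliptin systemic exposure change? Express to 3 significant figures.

0.249

The CYP1A2 pathway (50% of clearance) is boosted to 6.5× activity: 0.5 × 6.5 = 3.25.
The CYP2C9 pathway (18% of clearance) rises to 2.5× activity: 0.18 × 2.5 = 0.45.
Non-CYP routes (32%) are unchanged.
CL_new/CL_old = 3.25 + 0.45 + 0.32 = 4.02.
Net systemic exposure ratio = 1 / 4.02 = 0.249.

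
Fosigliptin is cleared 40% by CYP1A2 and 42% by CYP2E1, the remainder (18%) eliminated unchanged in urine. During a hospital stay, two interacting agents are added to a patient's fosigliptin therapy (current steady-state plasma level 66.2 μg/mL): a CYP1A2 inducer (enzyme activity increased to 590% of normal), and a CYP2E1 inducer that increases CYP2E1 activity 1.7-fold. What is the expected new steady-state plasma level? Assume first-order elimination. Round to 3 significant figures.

20.3 μg/mL

The CYP1A2 pathway (40% of clearance) rises to 5.9× activity: 0.4 × 5.9 = 2.36.
The CYP2E1 pathway (42% of clearance) is boosted to 1.7× activity: 0.42 × 1.7 = 0.714.
Non-CYP routes (18%) are unchanged.
New clearance relative to baseline: 2.36 + 0.714 + 0.18 = 3.254.
New steady-state plasma level = 66.2 / 3.254 = 20.3 μg/mL (concentration scales inversely with clearance).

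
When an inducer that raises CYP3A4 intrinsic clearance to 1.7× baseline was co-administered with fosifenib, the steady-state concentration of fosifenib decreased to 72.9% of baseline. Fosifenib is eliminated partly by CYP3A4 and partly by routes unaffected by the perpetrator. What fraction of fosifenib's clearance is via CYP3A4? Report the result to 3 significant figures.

0.531

Let fm be the CYP3A4 fraction. New clearance relative to baseline = fm × 1.7 + (1 − fm).
Steady-state concentration ratio = 1 / (new CL fraction), so new CL fraction = 1 / 0.729 = 1.372.
fm × 1.7 + 1 − fm = 1.372  ⇒  fm × (1.7 − 1) = 0.3717  ⇒  fm = 0.531.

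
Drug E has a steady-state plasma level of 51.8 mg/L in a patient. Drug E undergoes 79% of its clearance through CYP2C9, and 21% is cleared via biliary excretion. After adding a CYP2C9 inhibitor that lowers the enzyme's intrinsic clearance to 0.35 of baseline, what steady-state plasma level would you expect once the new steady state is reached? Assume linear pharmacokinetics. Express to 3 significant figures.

The CYP2C9 pathway (79% of clearance) drops to 0.35× activity: 0.79 × 0.35 = 0.2765.
The remaining 21% of clearance is unaffected.
Relative clearance = 0.2765 + 0.21 = 0.4865.
New steady-state plasma level = baseline ÷ relative clearance = 51.8 / 0.4865 = 106 mg/L.

106 mg/L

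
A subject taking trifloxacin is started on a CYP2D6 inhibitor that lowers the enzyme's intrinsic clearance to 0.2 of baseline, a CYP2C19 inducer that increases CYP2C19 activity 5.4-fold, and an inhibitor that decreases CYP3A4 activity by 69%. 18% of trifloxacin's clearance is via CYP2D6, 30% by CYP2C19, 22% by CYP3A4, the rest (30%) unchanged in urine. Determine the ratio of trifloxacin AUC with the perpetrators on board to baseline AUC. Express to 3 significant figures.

CYP2D6: 0.18 × 0.2 = 0.036
CYP2C19: 0.3 × 5.4 = 1.62
CYP3A4: 0.22 × 0.31 = 0.0682
Other: 0.3 (unchanged)
Relative clearance = 0.036 + 1.62 + 0.0682 + 0.3 = 2.0242.
AUC ∝ 1/CL: fold-change = 1 / 2.0242 = 0.494.

0.494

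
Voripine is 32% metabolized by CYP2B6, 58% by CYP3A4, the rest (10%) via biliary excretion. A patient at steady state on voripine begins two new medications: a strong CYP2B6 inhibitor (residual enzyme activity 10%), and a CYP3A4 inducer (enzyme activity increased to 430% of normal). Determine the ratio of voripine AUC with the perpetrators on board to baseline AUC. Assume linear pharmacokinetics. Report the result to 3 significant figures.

CYP2B6: 0.32 × 0.1 = 0.032
CYP3A4: 0.58 × 4.3 = 2.494
Other: 0.1 (unchanged)
New clearance relative to baseline: 0.032 + 2.494 + 0.1 = 2.626.
Because AUC varies inversely with clearance, the combined effect is 1 / 2.626 = 0.381.

0.381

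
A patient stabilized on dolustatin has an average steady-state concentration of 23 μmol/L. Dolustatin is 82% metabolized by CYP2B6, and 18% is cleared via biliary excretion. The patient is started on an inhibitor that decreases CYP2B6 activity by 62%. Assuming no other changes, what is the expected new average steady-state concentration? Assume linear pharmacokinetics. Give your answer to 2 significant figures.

CYP2B6: 0.82 × 0.38 = 0.3116
Other: 0.18 (unchanged)
Relative clearance = 0.3116 + 0.18 = 0.4916.
New average steady-state concentration = baseline ÷ relative clearance = 23 / 0.4916 = 47 μmol/L.

47 μmol/L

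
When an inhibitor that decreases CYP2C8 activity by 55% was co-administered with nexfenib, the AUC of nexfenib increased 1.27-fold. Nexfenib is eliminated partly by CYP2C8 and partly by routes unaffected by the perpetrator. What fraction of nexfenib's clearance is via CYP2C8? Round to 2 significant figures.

0.39

CL'/CL = 1 / 1.27 = 0.7874
0.45·fm + (1 − fm) = 0.7874
fm = (0.7874 − 1) / (0.45 − 1) = 0.39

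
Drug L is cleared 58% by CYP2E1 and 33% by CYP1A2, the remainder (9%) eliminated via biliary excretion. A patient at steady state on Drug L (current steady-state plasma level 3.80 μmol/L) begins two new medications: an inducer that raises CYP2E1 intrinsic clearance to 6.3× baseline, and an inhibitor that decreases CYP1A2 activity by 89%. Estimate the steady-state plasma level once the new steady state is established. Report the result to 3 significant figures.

1.01 μmol/L

CYP2E1: 0.58 × 6.3 = 3.654
CYP1A2: 0.33 × 0.11 = 0.0363
Other: 0.09 (unchanged)
CL_new/CL_old = 3.654 + 0.0363 + 0.09 = 3.7803.
Steady-state plasma level ∝ 1/CL: new value = 3.80 / 3.7803 = 1.01 μmol/L.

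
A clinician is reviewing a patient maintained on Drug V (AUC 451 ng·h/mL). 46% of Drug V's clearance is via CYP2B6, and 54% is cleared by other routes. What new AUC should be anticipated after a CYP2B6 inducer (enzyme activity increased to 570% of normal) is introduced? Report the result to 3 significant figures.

CYP2B6: 0.46 × 5.7 = 2.622
Other: 0.54 (unchanged)
CL_new/CL_old = 2.622 + 0.54 = 3.162.
AUC ∝ 1/CL, so new value = 451 / 3.162 = 143 ng·h/mL.

143 ng·h/mL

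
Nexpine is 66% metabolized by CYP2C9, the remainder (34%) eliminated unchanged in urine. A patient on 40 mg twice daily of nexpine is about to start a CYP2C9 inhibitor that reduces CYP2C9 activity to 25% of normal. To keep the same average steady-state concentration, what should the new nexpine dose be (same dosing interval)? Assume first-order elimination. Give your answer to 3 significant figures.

CYP2C9: 0.66 × 0.25 = 0.165
Other: 0.34 (unchanged)
New clearance relative to baseline: 0.165 + 0.34 = 0.505.
To maintain the same steady-state level, dose must scale with clearance: new dose = 40 × 0.505 = 20.2 mg.

20.2 mg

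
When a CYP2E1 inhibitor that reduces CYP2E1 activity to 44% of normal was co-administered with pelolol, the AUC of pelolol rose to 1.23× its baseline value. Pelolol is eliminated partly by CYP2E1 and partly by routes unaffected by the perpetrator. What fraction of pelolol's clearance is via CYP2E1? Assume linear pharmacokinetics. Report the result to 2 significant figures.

0.33

Call the CYP2E1 fraction fm. After the interaction, CL_new/CL_old = fm × 0.44 + (1 − fm).
AUC ratio = 1 / (new CL fraction), so new CL fraction = 1 / 1.23 = 0.813.
fm × 0.44 + 1 − fm = 0.813  ⇒  fm × (0.44 − 1) = −0.187  ⇒  fm = 0.33.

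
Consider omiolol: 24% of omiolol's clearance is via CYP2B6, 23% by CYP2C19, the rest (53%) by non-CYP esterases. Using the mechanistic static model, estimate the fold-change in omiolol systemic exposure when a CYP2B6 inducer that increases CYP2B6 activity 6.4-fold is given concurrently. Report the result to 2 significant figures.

0.44

CYP2B6: 0.24 × 6.4 = 1.536
CYP2C19: 0.23 (unchanged)
Other: 0.53 (unchanged)
New clearance relative to baseline: 1.536 + 0.23 + 0.53 = 2.296.
Systemic exposure is inversely proportional to clearance, so the fold-change is 1 / 2.296 = 0.44.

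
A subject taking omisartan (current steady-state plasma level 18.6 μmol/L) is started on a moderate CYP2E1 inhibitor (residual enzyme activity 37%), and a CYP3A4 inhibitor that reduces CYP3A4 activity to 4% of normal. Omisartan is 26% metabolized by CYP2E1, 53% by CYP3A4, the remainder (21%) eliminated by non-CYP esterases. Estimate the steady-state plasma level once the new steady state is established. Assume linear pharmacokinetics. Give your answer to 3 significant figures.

56.8 μmol/L

The CYP2E1 pathway (26% of clearance) drops to 0.37× activity: 0.26 × 0.37 = 0.0962.
The CYP3A4 pathway (53% of clearance) falls to 0.04× activity: 0.53 × 0.04 = 0.0212.
The remaining 21% of clearance is unaffected.
New clearance relative to baseline: 0.0962 + 0.0212 + 0.21 = 0.3274.
Dividing the baseline by the relative clearance: 18.6 / 0.3274 = 56.8 μmol/L.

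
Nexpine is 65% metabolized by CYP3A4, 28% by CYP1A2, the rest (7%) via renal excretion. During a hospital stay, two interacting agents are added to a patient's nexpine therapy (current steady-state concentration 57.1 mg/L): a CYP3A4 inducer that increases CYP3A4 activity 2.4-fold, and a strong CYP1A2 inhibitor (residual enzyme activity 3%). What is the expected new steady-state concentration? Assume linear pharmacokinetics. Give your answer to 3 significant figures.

34.9 mg/L

The CYP3A4 pathway (65% of clearance) is boosted to 2.4× activity: 0.65 × 2.4 = 1.56.
The CYP1A2 pathway (28% of clearance) is reduced to 0.03× activity: 0.28 × 0.03 = 0.0084.
The remaining 7% of clearance is unaffected.
New clearance relative to baseline: 1.56 + 0.0084 + 0.07 = 1.6384.
Dividing the baseline by the relative clearance: 57.1 / 1.6384 = 34.9 mg/L.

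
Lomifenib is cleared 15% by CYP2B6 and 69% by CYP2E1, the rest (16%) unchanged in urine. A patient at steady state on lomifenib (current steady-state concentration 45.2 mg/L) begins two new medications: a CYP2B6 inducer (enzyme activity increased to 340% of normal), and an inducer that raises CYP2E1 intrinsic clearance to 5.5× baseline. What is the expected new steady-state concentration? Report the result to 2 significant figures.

10 mg/L

CYP2B6: 0.15 × 3.4 = 0.51
CYP2E1: 0.69 × 5.5 = 3.795
Other: 0.16 (unchanged)
CL_new/CL_old = 0.51 + 3.795 + 0.16 = 4.465.
New steady-state concentration = 45.2 / 4.465 = 10 mg/L (concentration scales inversely with clearance).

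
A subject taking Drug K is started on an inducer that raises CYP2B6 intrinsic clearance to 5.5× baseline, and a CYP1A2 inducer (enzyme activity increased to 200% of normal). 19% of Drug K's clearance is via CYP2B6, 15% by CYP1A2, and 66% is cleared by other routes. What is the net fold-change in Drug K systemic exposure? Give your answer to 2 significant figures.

The CYP2B6 pathway (19% of clearance) increases to 5.5× activity: 0.19 × 5.5 = 1.045.
The CYP1A2 pathway (15% of clearance) is boosted to 2× activity: 0.15 × 2 = 0.3.
Non-CYP routes (66%) are unchanged.
New clearance relative to baseline: 1.045 + 0.3 + 0.66 = 2.005.
Because systemic exposure varies inversely with clearance, the combined effect is 1 / 2.005 = 0.50.

0.50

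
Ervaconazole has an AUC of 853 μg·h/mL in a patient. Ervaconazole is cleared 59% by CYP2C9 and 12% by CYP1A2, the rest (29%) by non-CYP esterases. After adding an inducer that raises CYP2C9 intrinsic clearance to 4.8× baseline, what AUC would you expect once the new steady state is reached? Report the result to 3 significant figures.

263 μg·h/mL

The CYP2C9 pathway (59% of clearance) is boosted to 4.8× activity: 0.59 × 4.8 = 2.832.
CYP1A2 (12%) and the residual 29% are unaffected.
New clearance relative to baseline: 2.832 + 0.12 + 0.29 = 3.242.
New AUC = baseline ÷ relative clearance = 853 / 3.242 = 263 μg·h/mL.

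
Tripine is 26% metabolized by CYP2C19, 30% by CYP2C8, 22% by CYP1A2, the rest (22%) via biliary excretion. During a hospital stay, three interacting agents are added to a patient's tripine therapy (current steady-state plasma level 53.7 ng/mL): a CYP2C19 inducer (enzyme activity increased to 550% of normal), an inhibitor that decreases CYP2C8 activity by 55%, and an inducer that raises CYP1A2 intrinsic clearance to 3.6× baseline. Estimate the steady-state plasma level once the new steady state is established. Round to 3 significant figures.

20.8 ng/mL

The CYP2C19 pathway (26% of clearance) rises to 5.5× activity: 0.26 × 5.5 = 1.43.
The CYP2C8 pathway (30% of clearance) is reduced to 0.45× activity: 0.3 × 0.45 = 0.135.
The CYP1A2 pathway (22% of clearance) increases to 3.6× activity: 0.22 × 3.6 = 0.792.
Non-CYP routes (22%) are unchanged.
CL_new/CL_old = 1.43 + 0.135 + 0.792 + 0.22 = 2.577.
Steady-state plasma level ∝ 1/CL: new value = 53.7 / 2.577 = 20.8 ng/mL.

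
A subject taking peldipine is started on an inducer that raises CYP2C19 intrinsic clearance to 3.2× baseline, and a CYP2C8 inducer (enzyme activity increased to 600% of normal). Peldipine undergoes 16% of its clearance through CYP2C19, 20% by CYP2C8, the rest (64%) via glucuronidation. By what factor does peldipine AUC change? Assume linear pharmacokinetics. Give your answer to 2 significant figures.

0.43

The CYP2C19 pathway (16% of clearance) is boosted to 3.2× activity: 0.16 × 3.2 = 0.512.
The CYP2C8 pathway (20% of clearance) increases to 6× activity: 0.2 × 6 = 1.2.
The remaining 64% of clearance is unaffected.
Relative clearance = 0.512 + 1.2 + 0.64 = 2.352.
AUC ∝ 1/CL: fold-change = 1 / 2.352 = 0.43.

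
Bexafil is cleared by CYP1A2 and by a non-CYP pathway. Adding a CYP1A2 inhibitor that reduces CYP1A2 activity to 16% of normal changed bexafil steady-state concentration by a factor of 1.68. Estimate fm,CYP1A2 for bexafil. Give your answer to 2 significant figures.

Let x = fm,CYP1A2. Because steady-state concentration ∝ 1/CL, relative clearance fell to 1/1.68 = 0.5952.
Only the CYP1A2 route changed, so 0.5952 = x·0.16 + (1 − x), giving x = 0.48.

0.48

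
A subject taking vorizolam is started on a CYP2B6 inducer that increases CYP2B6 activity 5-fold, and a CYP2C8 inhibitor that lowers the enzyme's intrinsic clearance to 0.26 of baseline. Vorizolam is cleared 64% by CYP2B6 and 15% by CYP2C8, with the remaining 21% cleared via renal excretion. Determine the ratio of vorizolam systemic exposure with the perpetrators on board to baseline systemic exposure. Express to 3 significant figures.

0.290

The CYP2B6 pathway (64% of clearance) increases to 5× activity: 0.64 × 5 = 3.2.
The CYP2C8 pathway (15% of clearance) is reduced to 0.26× activity: 0.15 × 0.26 = 0.039.
The remaining 21% of clearance is unaffected.
Relative clearance = 3.2 + 0.039 + 0.21 = 3.449.
Because systemic exposure varies inversely with clearance, the combined effect is 1 / 3.449 = 0.290.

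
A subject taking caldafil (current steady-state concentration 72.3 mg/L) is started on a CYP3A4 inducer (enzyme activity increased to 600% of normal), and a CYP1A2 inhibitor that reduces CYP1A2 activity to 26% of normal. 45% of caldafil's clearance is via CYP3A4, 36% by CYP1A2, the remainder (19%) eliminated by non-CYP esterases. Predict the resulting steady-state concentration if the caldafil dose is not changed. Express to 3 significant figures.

The CYP3A4 pathway (45% of clearance) is boosted to 6× activity: 0.45 × 6 = 2.7.
The CYP1A2 pathway (36% of clearance) drops to 0.26× activity: 0.36 × 0.26 = 0.0936.
Non-CYP routes (19%) are unchanged.
CL_new/CL_old = 2.7 + 0.0936 + 0.19 = 2.9836.
Dividing the baseline by the relative clearance: 72.3 / 2.9836 = 24.2 mg/L.

24.2 mg/L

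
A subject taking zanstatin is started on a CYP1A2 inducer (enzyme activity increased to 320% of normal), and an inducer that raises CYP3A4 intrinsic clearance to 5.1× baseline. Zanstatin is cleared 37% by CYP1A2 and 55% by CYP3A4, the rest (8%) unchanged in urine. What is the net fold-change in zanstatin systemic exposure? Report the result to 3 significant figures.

CYP1A2: 0.37 × 3.2 = 1.184
CYP3A4: 0.55 × 5.1 = 2.805
Other: 0.08 (unchanged)
Relative clearance = 1.184 + 2.805 + 0.08 = 4.069.
Because systemic exposure varies inversely with clearance, the combined effect is 1 / 4.069 = 0.246.

0.246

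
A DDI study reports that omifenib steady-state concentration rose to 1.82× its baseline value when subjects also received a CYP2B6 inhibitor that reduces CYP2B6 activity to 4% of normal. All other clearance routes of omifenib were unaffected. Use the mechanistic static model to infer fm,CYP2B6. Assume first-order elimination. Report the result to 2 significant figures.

0.47

CL'/CL = 1 / 1.82 = 0.5495
0.04·fm + (1 − fm) = 0.5495
fm = (0.5495 − 1) / (0.04 − 1) = 0.47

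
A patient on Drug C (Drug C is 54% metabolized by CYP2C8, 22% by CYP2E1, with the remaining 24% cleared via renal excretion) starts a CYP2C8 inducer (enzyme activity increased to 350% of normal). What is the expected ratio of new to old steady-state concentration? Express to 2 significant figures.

The CYP2C8 pathway (54% of clearance) rises to 3.5× activity: 0.54 × 3.5 = 1.89.
CYP2E1 (22%) and the residual 24% are unaffected.
New clearance relative to baseline: 1.89 + 0.22 + 0.24 = 2.35.
Steady-state concentration ratio = CL_old/CL_new = 1 / 2.35 = 0.43.

0.43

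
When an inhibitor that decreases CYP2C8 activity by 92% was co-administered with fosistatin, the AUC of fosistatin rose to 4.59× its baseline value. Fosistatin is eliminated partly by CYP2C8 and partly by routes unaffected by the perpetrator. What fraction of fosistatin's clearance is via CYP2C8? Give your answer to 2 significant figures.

Let fm be the CYP2C8 fraction. New clearance relative to baseline = fm × 0.08 + (1 − fm).
AUC ratio = 1 / (new CL fraction), so new CL fraction = 1 / 4.59 = 0.2179.
fm × 0.08 + 1 − fm = 0.2179  ⇒  fm × (0.08 − 1) = −0.7821  ⇒  fm = 0.85.

0.85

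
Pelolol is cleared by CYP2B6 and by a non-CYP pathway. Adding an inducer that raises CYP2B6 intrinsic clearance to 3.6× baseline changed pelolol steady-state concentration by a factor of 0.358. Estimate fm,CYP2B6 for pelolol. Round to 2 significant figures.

Call the CYP2B6 fraction fm. After the interaction, CL_new/CL_old = fm × 3.6 + (1 − fm).
Steady-state concentration ratio = 1 / (new CL fraction), so new CL fraction = 1 / 0.358 = 2.793.
fm × 3.6 + 1 − fm = 2.793  ⇒  fm × (3.6 − 1) = 1.793  ⇒  fm = 0.69.

0.69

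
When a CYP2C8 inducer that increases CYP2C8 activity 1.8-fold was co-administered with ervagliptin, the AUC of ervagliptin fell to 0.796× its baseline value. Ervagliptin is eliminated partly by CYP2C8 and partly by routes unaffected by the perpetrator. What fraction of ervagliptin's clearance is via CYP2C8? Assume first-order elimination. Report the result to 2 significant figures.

Let fm be the CYP2C8 fraction. New clearance relative to baseline = fm × 1.8 + (1 − fm).
AUC ratio = 1 / (new CL fraction), so new CL fraction = 1 / 0.796 = 1.256.
fm × 1.8 + 1 − fm = 1.256  ⇒  fm × (1.8 − 1) = 0.2563  ⇒  fm = 0.32.

0.32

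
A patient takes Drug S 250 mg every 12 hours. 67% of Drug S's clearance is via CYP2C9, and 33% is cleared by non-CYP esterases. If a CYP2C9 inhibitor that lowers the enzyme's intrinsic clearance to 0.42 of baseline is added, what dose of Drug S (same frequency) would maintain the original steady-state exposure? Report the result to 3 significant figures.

153 mg

The CYP2C9 pathway (67% of clearance) is reduced to 0.42× activity: 0.67 × 0.42 = 0.2814.
The remaining 33% of clearance is unaffected.
Relative clearance = 0.2814 + 0.33 = 0.6114.
Css,avg = (dose rate)/CL, so holding Css fixed requires dose ∝ CL: 250 × 0.6114 = 153 mg.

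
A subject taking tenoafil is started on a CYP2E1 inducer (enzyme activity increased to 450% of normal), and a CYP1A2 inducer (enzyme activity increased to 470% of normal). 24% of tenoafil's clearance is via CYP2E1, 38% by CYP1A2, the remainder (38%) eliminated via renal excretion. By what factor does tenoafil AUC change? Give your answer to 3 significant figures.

0.308

The CYP2E1 pathway (24% of clearance) increases to 4.5× activity: 0.24 × 4.5 = 1.08.
The CYP1A2 pathway (38% of clearance) increases to 4.7× activity: 0.38 × 4.7 = 1.786.
Non-CYP routes (38%) are unchanged.
Relative clearance = 1.08 + 1.786 + 0.38 = 3.246.
Net AUC ratio = 1 / 3.246 = 0.308.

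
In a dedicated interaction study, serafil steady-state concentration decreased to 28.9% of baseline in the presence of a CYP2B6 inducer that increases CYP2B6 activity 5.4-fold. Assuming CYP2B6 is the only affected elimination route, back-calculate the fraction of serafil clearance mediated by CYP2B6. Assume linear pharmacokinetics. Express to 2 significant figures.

Let x = fm,CYP2B6. Because steady-state concentration ∝ 1/CL, relative clearance rose to 1/0.289 = 3.46.
Only the CYP2B6 route changed, so 3.46 = x·5.4 + (1 − x), giving x = 0.56.

0.56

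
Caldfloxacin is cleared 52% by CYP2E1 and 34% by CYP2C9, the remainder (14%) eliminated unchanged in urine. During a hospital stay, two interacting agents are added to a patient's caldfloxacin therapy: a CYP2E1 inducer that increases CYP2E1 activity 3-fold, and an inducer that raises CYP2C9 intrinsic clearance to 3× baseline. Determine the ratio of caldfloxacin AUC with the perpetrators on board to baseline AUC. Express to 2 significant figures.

The CYP2E1 pathway (52% of clearance) is boosted to 3× activity: 0.52 × 3 = 1.56.
The CYP2C9 pathway (34% of clearance) is boosted to 3× activity: 0.34 × 3 = 1.02.
The remaining 14% of clearance is unaffected.
Relative clearance = 1.56 + 1.02 + 0.14 = 2.72.
Because AUC varies inversely with clearance, the combined effect is 1 / 2.72 = 0.37.

0.37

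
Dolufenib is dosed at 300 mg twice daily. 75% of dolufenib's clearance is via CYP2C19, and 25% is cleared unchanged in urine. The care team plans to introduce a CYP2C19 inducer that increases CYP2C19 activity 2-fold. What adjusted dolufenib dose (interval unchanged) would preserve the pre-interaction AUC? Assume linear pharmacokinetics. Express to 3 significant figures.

525 mg

The CYP2C19 pathway (75% of clearance) is boosted to 2× activity: 0.75 × 2 = 1.5.
The remaining 25% of clearance is unaffected.
CL_new/CL_old = 1.5 + 0.25 = 1.75.
Css,avg = (dose rate)/CL, so holding Css fixed requires dose ∝ CL: 300 × 1.75 = 525 mg.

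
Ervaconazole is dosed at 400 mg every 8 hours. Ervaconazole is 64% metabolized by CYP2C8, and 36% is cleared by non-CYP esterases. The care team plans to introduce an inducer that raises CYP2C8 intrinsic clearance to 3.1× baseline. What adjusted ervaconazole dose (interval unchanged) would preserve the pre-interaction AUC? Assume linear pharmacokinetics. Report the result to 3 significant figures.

The CYP2C8 pathway (64% of clearance) increases to 3.1× activity: 0.64 × 3.1 = 1.984.
The remaining 36% of clearance is unaffected.
New clearance relative to baseline: 1.984 + 0.36 = 2.344.
To maintain the same steady-state level, dose must scale with clearance: new dose = 400 × 2.344 = 938 mg.

938 mg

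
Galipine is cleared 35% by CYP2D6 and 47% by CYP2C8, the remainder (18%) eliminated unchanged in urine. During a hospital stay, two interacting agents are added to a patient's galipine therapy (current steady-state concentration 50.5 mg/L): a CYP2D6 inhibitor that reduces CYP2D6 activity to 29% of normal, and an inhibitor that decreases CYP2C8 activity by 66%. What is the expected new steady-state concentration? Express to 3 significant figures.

114 mg/L

CYP2D6: 0.35 × 0.29 = 0.1015
CYP2C8: 0.47 × 0.34 = 0.1598
Other: 0.18 (unchanged)
Relative clearance = 0.1015 + 0.1598 + 0.18 = 0.4413.
New steady-state concentration = 50.5 / 0.4413 = 114 mg/L (concentration scales inversely with clearance).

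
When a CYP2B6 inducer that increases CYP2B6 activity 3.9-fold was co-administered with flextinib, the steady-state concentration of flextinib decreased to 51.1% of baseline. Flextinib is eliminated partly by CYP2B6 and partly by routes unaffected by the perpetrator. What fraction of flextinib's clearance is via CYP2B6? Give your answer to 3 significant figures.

CL'/CL = 1 / 0.511 = 1.957
3.9·fm + (1 − fm) = 1.957
fm = (1.957 − 1) / (3.9 − 1) = 0.330

0.330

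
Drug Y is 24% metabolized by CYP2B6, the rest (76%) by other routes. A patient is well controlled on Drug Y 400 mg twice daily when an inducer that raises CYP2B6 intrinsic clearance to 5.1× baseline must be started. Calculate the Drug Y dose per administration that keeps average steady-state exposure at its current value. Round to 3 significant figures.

The CYP2B6 pathway (24% of clearance) increases to 5.1× activity: 0.24 × 5.1 = 1.224.
The remaining 76% of clearance is unaffected.
New clearance relative to baseline: 1.224 + 0.76 = 1.984.
Exposure is unchanged when dose changes in proportion to clearance. New dose = 400 mg × 1.984 = 794 mg.

794 mg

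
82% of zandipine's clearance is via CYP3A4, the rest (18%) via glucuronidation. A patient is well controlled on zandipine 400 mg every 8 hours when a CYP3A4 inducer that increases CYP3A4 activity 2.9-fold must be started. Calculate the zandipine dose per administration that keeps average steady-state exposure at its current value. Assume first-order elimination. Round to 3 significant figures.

The CYP3A4 pathway (82% of clearance) rises to 2.9× activity: 0.82 × 2.9 = 2.378.
The remaining 18% of clearance is unaffected.
New clearance relative to baseline: 2.378 + 0.18 = 2.558.
To maintain the same steady-state level, dose must scale with clearance: new dose = 400 × 2.558 = 1.02 × 10³ mg.

1.02 × 10³ mg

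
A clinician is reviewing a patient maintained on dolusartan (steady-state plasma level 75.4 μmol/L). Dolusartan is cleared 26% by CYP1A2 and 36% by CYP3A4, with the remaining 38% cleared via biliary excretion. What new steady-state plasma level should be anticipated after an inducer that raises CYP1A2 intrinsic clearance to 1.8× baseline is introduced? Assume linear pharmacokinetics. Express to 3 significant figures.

62.4 μmol/L

CYP1A2: 0.26 × 1.8 = 0.468
CYP3A4: 0.36 (unchanged)
Other: 0.38 (unchanged)
New clearance relative to baseline: 0.468 + 0.36 + 0.38 = 1.208.
New steady-state plasma level = baseline ÷ relative clearance = 75.4 / 1.208 = 62.4 μmol/L.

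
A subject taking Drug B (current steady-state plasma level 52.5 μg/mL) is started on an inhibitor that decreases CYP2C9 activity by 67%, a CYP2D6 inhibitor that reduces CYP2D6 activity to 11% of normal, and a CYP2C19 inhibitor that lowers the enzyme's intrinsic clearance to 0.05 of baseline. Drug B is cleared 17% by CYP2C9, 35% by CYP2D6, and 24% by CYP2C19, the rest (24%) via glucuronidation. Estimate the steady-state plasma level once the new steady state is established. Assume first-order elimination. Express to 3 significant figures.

CYP2C9: 0.17 × 0.33 = 0.0561
CYP2D6: 0.35 × 0.11 = 0.0385
CYP2C19: 0.24 × 0.05 = 0.012
Other: 0.24 (unchanged)
Relative clearance = 0.0561 + 0.0385 + 0.012 + 0.24 = 0.3466.
Steady-state plasma level ∝ 1/CL: new value = 52.5 / 0.3466 = 151 μg/mL.

151 μg/mL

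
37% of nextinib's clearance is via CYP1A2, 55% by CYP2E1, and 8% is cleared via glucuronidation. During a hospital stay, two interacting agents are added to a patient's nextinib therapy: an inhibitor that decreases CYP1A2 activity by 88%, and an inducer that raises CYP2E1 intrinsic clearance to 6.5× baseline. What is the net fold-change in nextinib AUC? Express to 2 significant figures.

0.27

The CYP1A2 pathway (37% of clearance) falls to 0.12× activity: 0.37 × 0.12 = 0.0444.
The CYP2E1 pathway (55% of clearance) increases to 6.5× activity: 0.55 × 6.5 = 3.575.
The remaining 8% of clearance is unaffected.
Relative clearance = 0.0444 + 3.575 + 0.08 = 3.6994.
AUC ∝ 1/CL: fold-change = 1 / 3.6994 = 0.27.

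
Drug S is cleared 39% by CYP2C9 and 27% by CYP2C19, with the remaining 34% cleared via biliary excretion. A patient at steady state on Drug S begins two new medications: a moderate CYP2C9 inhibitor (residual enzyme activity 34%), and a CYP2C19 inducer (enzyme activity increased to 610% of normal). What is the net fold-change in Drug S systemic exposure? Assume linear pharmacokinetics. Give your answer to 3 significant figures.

CYP2C9: 0.39 × 0.34 = 0.1326
CYP2C19: 0.27 × 6.1 = 1.647
Other: 0.34 (unchanged)
New clearance relative to baseline: 0.1326 + 1.647 + 0.34 = 2.1196.
Net systemic exposure ratio = 1 / 2.1196 = 0.472.

0.472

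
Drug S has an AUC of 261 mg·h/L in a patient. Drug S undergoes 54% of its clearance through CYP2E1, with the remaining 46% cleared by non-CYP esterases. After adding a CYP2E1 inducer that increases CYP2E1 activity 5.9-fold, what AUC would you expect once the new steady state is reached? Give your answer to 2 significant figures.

CYP2E1: 0.54 × 5.9 = 3.186
Other: 0.46 (unchanged)
New clearance relative to baseline: 3.186 + 0.46 = 3.646.
AUC ∝ 1/CL, so new value = 261 / 3.646 = 72 mg·h/L.

72 mg·h/L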